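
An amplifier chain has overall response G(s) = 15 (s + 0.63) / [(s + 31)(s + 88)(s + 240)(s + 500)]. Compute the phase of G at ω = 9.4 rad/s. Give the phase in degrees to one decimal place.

∠(j9.4 + 0.63) = arctan(9.4/0.63) = 86.17°
∠(j9.4 + 31) = arctan(9.4/31) = 16.87°
∠(j9.4 + 88) = arctan(9.4/88) = 6.10°
∠(j9.4 + 240) = arctan(9.4/240) = 2.24°
∠(j9.4 + 500) = arctan(9.4/500) = 1.08°
∠G(j9.4) = 86.17° − (16.87° + 6.10° + 2.24° + 1.08°) = 59.88°

59.9°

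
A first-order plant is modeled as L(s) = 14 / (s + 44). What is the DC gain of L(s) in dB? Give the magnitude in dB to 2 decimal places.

L(0) = 14 / 44 = 0.31818
20 log₁₀(0.31818) = -9.946 dB

-9.95 dB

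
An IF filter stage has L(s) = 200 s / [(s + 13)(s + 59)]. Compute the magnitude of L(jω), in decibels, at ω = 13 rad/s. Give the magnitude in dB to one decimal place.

|j13| = 13
|j13 + 13| = √(13² + 13²) = 18.38
|j13 + 59| = √(13² + 59²) = 60.42
|L(j13)| = 200 × 13 / (18.38 × 60.42) = 2.3408
20 log₁₀(2.3408) = 7.39 dB

7.4 dB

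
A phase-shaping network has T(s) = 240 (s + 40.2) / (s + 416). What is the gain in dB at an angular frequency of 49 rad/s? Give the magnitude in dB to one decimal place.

|j49 + 40.2| = √(49² + 40.2²) = 63.38
|j49 + 416| = √(49² + 416²) = 418.9
|T(j49)| = 240 × 63.38 / 418.9 = 36.314
20 log₁₀(36.314) = 31.20 dB

31.2 dB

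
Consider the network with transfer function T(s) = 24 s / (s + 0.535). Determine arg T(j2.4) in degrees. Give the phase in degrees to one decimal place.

12.6°

∠(j2.4) = 90.00°
∠(j2.4 + 0.535) = arctan(2.4/0.535) = 77.43°
∠T(j2.4) = 90.00° − 77.43° = 12.57°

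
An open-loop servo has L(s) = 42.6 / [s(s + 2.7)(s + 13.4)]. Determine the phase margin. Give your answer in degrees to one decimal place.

Gain crossover: |L(jω)| = 1 at ω ≈ 1.09 rad/sec.
∠L(j1.09) = −90° − arctan(1.09/2.7) − arctan(1.09/13.4) ≈ -116.60°
PM = 180° + (-116.60°) = 63.40°

63.4°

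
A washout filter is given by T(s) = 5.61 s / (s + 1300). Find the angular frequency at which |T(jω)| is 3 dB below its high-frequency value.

1300 rad/s

For a single-pole high-pass, the −3 dB point is at the pole: ω = 1300 rad/s.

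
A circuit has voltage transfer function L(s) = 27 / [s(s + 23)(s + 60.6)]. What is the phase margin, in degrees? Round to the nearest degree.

Gain crossover: |L(jω)| = 1 at ω ≈ 0.0194 rad s⁻¹.
∠L(j0.0194) = −90° − arctan(0.0194/23) − arctan(0.0194/60.6) ≈ -90.07°
PM = 180° + (-90.07°) = 89.93°

90 deg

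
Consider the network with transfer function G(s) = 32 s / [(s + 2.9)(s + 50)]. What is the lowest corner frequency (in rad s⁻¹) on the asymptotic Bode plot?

Break frequencies occur at each pole and zero magnitude: 2.9 rad s⁻¹, 50 rad s⁻¹.
The lowest is 2.9 rad s⁻¹.

2.9 rad s⁻¹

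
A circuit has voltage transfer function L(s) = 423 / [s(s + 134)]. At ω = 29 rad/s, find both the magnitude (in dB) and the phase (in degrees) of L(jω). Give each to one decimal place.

|L| = -19.5 dB, ∠L = -102.2 deg

|j29 + 134| = √(29² + 134²) = 137.1
|j29| = 29
|L(j29)| = 423 / (137.1 × 29) = 0.10639
20 log₁₀(0.10639) = -19.46 dB
∠(j29 + 134) = arctan(29/134) = 12.21°
∠(j29) = 90.00°
∠L(j29) = − (12.21° + 90.00°) = -102.21°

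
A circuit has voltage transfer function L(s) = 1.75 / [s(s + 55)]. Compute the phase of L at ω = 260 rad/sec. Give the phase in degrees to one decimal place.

-168.1°

∠(j260 + 55) = arctan(260/55) = 78.06°
∠(j260) = 90.00°
∠L(j260) = − (78.06° + 90.00°) = -168.06°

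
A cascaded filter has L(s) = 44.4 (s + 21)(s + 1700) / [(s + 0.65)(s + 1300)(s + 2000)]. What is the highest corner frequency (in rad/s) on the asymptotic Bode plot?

2000 rad/s

Break frequencies occur at each pole and zero magnitude: 0.65 rad/s, 21 rad/s, 1300 rad/s, 1700 rad/s, 2000 rad/s.
The highest is 2000 rad/s.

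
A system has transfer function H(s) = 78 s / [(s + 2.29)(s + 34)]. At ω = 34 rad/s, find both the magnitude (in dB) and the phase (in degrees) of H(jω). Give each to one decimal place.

|j34| = 34
|j34 + 2.29| = √(34² + 2.29²) = 34.08
|j34 + 34| = √(34² + 34²) = 48.08
|H(j34)| = 78 × 34 / (34.08 × 48.08) = 1.6185
20 log₁₀(1.6185) = 4.18 dB
∠(j34) = 90.00°
∠(j34 + 2.29) = arctan(34/2.29) = 86.15°
∠(j34 + 34) = arctan(34/34) = 45.00°
∠H(j34) = 90.00° − (86.15° + 45.00°) = -41.15°

|H| = 4.2 dB, ∠H = -41.1°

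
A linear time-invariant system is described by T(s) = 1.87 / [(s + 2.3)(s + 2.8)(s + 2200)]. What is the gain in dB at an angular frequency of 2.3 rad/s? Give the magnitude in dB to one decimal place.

|j2.3 + 2.3| = √(2.3² + 2.3²) = 3.253
|j2.3 + 2.8| = √(2.3² + 2.8²) = 3.624
|j2.3 + 2200| = √(2.3² + 2200²) = 2200
|T(j2.3)| = 1.87 / (3.253 × 3.624 × 2200) = 7.2118e-05
20 log₁₀(7.2118e-05) = -82.84 dB

-82.8 dB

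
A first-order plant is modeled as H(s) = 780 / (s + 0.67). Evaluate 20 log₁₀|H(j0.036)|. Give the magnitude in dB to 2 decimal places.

61.31 dB

|j0.036 + 0.67| = √(0.036² + 0.67²) = 0.671
|H(j0.036)| = 780 / 0.671 = 1162.5
20 log₁₀(1162.5) = 61.308 dB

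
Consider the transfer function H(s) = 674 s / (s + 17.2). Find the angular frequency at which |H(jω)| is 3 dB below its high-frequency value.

17.2 rad s⁻¹

For a single-pole high-pass, the −3 dB point is at the pole: ω = 17.2 rad s⁻¹.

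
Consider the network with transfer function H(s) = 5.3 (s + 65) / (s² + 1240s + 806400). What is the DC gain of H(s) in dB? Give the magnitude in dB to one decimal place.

H(0) = 5.3 × 65 / 806400 = 0.00042721
20 log₁₀(0.00042721) = -67.39 dB

-67.4 dB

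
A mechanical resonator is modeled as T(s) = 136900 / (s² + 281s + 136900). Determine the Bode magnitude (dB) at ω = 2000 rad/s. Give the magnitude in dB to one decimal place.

-29.1 dB

|(j2000)² + 281(j2000) + 136900| = |-3.8631e+06 + j5.62e+05| = 3.904e+06
|T(j2000)| = 136900 / 3.904e+06 = 0.035069
20 log₁₀(0.035069) = -29.10 dB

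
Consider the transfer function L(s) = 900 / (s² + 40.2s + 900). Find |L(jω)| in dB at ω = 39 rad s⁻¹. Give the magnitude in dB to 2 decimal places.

|(j39)² + 40.2(j39) + 900| = |-621 + j1567.8| = 1686
|L(j39)| = 900 / 1686 = 0.53371
20 log₁₀(0.53371) = -5.454 dB

-5.45 dB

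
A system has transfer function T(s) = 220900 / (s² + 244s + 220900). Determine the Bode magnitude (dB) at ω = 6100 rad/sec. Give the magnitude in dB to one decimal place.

|(j6100)² + 244(j6100) + 220900| = |-3.6989e+07 + j1.4884e+06| = 3.702e+07
|T(j6100)| = 220900 / 3.702e+07 = 0.0059672
20 log₁₀(0.0059672) = -44.48 dB

-44.5 dB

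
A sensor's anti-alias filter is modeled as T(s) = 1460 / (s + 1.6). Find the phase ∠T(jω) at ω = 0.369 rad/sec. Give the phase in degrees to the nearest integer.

∠(j0.369 + 1.6) = arctan(0.369/1.6) = 12.99°
∠T(j0.369) = −12.99° = -12.99°

-13°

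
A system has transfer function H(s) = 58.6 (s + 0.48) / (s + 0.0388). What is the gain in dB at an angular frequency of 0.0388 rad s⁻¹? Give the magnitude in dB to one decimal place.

|j0.0388 + 0.48| = √(0.0388² + 0.48²) = 0.4816
|j0.0388 + 0.0388| = √(0.0388² + 0.0388²) = 0.05487
|H(j0.0388)| = 58.6 × 0.4816 / 0.05487 = 514.29
20 log₁₀(514.29) = 54.22 dB

54.2 dB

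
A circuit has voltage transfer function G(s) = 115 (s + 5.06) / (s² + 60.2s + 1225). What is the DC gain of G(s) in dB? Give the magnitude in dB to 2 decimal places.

G(0) = 115 × 5.06 / 1225 = 0.47502
20 log₁₀(0.47502) = -6.466 dB

-6.47 dB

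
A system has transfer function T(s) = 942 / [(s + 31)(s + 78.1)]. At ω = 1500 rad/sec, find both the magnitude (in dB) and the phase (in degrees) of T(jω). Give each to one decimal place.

|j1500 + 31| = √(1500² + 31²) = 1500
|j1500 + 78.1| = √(1500² + 78.1²) = 1502
|T(j1500)| = 942 / (1500 × 1502) = 0.00041801
20 log₁₀(0.00041801) = -67.58 dB
∠(j1500 + 31) = arctan(1500/31) = 88.82°
∠(j1500 + 78.1) = arctan(1500/78.1) = 87.02°
∠T(j1500) = − (88.82° + 87.02°) = -175.84°

|T| = -67.6 dB, ∠T = -175.8°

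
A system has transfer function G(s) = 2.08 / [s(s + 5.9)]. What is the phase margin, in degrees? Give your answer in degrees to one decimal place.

Gain crossover: |G(jω)| = 1 at ω ≈ 0.352 rad/s.
∠G(j0.352) = −90° − arctan(0.352/5.9) ≈ -93.41°
PM = 180° + (-93.41°) = 86.59°

86.6°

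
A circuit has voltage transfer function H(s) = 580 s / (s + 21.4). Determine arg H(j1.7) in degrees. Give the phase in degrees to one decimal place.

∠(j1.7) = 90.00°
∠(j1.7 + 21.4) = arctan(1.7/21.4) = 4.54°
∠H(j1.7) = 90.00° − 4.54° = 85.46°

85.5°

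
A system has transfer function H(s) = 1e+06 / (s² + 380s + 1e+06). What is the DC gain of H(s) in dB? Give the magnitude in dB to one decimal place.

H(0) = 1e+06 / 1e+06 = 1
20 log₁₀(1) = 0.00 dB

0.0 dB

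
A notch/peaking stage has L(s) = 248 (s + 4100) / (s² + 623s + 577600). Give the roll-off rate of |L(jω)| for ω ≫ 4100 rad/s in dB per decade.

With 1 zero and 2 poles, the high-frequency asymptotic slope is 20 × (1 − 2) = -20 dB/decade.

-20 dB/decade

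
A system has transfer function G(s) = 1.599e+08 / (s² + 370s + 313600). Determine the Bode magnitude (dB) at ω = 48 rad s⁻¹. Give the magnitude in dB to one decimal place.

|(j48)² + 370(j48) + 313600| = |3.113e+05 + j17760| = 3.118e+05
|G(j48)| = 1.599e+08 / 3.118e+05 = 512.83
20 log₁₀(512.83) = 54.20 dB

54.2 dB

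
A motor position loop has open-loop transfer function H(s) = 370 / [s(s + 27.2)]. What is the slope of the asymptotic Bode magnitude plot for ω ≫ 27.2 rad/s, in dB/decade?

With 0 zeros and 2 poles, the high-frequency asymptotic slope is 20 × (0 − 2) = -40 dB/decade.

-40 dB/decade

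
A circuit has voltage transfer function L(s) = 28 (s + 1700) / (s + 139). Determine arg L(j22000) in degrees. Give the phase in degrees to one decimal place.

-4.1°

∠(j22000 + 1700) = arctan(22000/1700) = 85.58°
∠(j22000 + 139) = arctan(22000/139) = 89.64°
∠L(j22000) = 85.58° − 89.64° = -4.06°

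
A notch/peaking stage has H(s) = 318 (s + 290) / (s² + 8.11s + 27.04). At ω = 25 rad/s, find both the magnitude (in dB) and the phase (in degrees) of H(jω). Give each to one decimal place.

|j25 + 290| = √(25² + 290²) = 291.1
|(j25)² + 8.11(j25) + 27.04| = |-597.96 + j202.75| = 631.4
|H(j25)| = 318 × 291.1 / 631.4 = 146.6
20 log₁₀(146.6) = 43.32 dB
∠(j25 + 290) = arctan(25/290) = 4.93°
∠[(j25)² + 8.11(j25) + 27.04] = ∠[-597.96 + j202.75] = 161.27°
∠H(j25) = 4.93° − 161.27° = -156.34°

|H| = 43.3 dB, ∠H = -156.3°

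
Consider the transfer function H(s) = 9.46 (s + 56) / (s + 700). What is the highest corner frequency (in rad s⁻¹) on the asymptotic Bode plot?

700 rad s⁻¹

Break frequencies occur at each pole and zero magnitude: 56 rad s⁻¹, 700 rad s⁻¹.
The highest is 700 rad s⁻¹.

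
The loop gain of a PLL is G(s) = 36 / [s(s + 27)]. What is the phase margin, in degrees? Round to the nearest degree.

Gain crossover: |G(jω)| = 1 at ω ≈ 1.33 rad/s.
∠G(j1.33) = −90° − arctan(1.33/27) ≈ -92.82°
PM = 180° + (-92.82°) = 87.18°

87°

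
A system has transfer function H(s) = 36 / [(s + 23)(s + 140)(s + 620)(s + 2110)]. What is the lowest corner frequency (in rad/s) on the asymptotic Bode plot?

Break frequencies occur at each pole and zero magnitude: 23 rad/s, 140 rad/s, 620 rad/s, 2110 rad/s.
The lowest is 23 rad/s.

23 rad/s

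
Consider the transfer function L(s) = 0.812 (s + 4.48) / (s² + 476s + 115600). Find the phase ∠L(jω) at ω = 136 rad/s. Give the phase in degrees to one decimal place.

∠(j136 + 4.48) = arctan(136/4.48) = 88.11°
∠[(j136)² + 476(j136) + 115600] = ∠[97104 + j64736] = 33.69°
∠L(j136) = 88.11° − 33.69° = 54.42°

54.4°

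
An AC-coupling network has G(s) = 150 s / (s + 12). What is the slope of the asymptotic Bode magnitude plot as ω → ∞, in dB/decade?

0 dB/decade

With 1 zero and 1 pole, the high-frequency asymptotic slope is 20 × (1 − 1) = 0 dB/decade.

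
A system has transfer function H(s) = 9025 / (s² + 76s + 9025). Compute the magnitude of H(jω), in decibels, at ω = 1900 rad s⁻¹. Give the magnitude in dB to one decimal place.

-52.0 dB

|(j1900)² + 76(j1900) + 9025| = |-3.601e+06 + j1.444e+05| = 3.604e+06
|H(j1900)| = 9025 / 3.604e+06 = 0.0025043
20 log₁₀(0.0025043) = -52.03 dB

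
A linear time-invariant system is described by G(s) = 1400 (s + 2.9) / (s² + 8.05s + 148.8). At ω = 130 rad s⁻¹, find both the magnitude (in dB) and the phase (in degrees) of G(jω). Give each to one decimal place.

|G| = 20.7 dB, ∠G = -87.7°

|j130 + 2.9| = √(130² + 2.9²) = 130
|(j130)² + 8.05(j130) + 148.8| = |-16751 + j1046.5| = 1.678e+04
|G(j130)| = 1400 × 130 / 1.678e+04 = 10.846
20 log₁₀(10.846) = 20.71 dB
∠(j130 + 2.9) = arctan(130/2.9) = 88.72°
∠[(j130)² + 8.05(j130) + 148.8] = ∠[-16751 + j1046.5] = 176.43°
∠G(j130) = 88.72° − 176.43° = -87.70°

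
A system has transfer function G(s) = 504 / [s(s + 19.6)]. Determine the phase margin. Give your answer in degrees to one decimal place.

46.4°

Gain crossover: |G(jω)| = 1 at ω ≈ 18.6 rad/s.
∠G(j18.6) = −90° − arctan(18.6/19.6) ≈ -133.55°
PM = 180° + (-133.55°) = 46.45°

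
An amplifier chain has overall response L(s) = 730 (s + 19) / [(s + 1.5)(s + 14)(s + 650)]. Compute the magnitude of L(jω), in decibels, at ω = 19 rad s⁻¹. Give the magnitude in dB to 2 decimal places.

|j19 + 19| = √(19² + 19²) = 26.87
|j19 + 1.5| = √(19² + 1.5²) = 19.06
|j19 + 14| = √(19² + 14²) = 23.6
|j19 + 650| = √(19² + 650²) = 650.3
|L(j19)| = 730 × 26.87 / (19.06 × 23.6 × 650.3) = 0.06706
20 log₁₀(0.06706) = -23.471 dB

-23.47 dB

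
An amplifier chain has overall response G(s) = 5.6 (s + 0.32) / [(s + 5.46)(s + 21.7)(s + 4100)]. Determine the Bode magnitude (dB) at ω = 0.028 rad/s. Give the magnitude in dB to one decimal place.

-108.6 dB

|j0.028 + 0.32| = √(0.028² + 0.32²) = 0.3212
|j0.028 + 5.46| = √(0.028² + 5.46²) = 5.46
|j0.028 + 21.7| = √(0.028² + 21.7²) = 21.7
|j0.028 + 4100| = √(0.028² + 4100²) = 4100
|G(j0.028)| = 5.6 × 0.3212 / (5.46 × 21.7 × 4100) = 3.703e-06
20 log₁₀(3.703e-06) = -108.63 dB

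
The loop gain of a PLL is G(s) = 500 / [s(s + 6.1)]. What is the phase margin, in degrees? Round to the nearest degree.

Gain crossover: |G(jω)| = 1 at ω ≈ 21.9 rad/s.
∠G(j21.9) = −90° − arctan(21.9/6.1) ≈ -164.47°
PM = 180° + (-164.47°) = 15.53°

16°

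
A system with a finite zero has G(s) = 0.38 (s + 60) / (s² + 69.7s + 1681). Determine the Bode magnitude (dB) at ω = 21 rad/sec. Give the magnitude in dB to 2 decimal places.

|j21 + 60| = √(21² + 60²) = 63.57
|(j21)² + 69.7(j21) + 1681| = |1240 + j1463.7| = 1918
|G(j21)| = 0.38 × 63.57 / 1918 = 0.012592
20 log₁₀(0.012592) = -37.998 dB

-38.00 dB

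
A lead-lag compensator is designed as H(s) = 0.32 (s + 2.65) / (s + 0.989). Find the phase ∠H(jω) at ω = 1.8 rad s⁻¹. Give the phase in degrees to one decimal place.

∠(j1.8 + 2.65) = arctan(1.8/2.65) = 34.19°
∠(j1.8 + 0.989) = arctan(1.8/0.989) = 61.21°
∠H(j1.8) = 34.19° − 61.21° = -27.03°

-27.0°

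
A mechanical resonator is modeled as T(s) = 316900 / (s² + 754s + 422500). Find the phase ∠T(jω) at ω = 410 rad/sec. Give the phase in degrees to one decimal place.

∠[(j410)² + 754(j410) + 422500] = ∠[2.544e+05 + j3.0914e+05] = 50.55°
∠T(j410) = −50.55° = -50.55°

-50.5 deg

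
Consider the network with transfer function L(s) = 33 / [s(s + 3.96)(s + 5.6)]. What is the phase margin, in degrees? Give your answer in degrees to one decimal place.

Gain crossover: |L(jω)| = 1 at ω ≈ 1.37 rad/sec.
∠L(j1.37) = −90° − arctan(1.37/3.96) − arctan(1.37/5.6) ≈ -122.75°
PM = 180° + (-122.75°) = 57.25°

57.2 deg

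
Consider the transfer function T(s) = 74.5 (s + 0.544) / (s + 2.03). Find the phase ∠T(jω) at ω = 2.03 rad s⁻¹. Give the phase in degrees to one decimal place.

30.0 deg

∠(j2.03 + 0.544) = arctan(2.03/0.544) = 75.00°
∠(j2.03 + 2.03) = arctan(2.03/2.03) = 45.00°
∠T(j2.03) = 75.00° − 45.00° = 30.00°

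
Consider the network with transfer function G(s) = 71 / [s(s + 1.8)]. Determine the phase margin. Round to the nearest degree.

Gain crossover: |G(jω)| = 1 at ω ≈ 8.33 rad/s.
∠G(j8.33) = −90° − arctan(8.33/1.8) ≈ -167.81°
PM = 180° + (-167.81°) = 12.19°

12°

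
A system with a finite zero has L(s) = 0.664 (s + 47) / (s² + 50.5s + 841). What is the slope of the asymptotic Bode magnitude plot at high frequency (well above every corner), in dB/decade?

-20 dB/decade

With 1 zero and 2 poles, the high-frequency asymptotic slope is 20 × (1 − 2) = -20 dB/decade.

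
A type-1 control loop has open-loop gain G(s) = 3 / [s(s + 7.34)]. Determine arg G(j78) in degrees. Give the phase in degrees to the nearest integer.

∠(j78 + 7.34) = arctan(78/7.34) = 84.62°
∠(j78) = 90.00°
∠G(j78) = − (84.62° + 90.00°) = -174.62°

-175°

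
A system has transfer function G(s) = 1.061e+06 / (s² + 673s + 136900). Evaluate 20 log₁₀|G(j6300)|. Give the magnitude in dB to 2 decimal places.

|(j6300)² + 673(j6300) + 136900| = |-3.9553e+07 + j4.2399e+06| = 3.978e+07
|G(j6300)| = 1.061e+06 / 3.978e+07 = 0.026672
20 log₁₀(0.026672) = -31.479 dB

-31.48 dB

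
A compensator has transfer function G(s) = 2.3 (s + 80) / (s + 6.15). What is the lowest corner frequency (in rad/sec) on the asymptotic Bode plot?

6.15 rad/sec

Break frequencies occur at each pole and zero magnitude: 6.15 rad/sec, 80 rad/sec.
The lowest is 6.15 rad/sec.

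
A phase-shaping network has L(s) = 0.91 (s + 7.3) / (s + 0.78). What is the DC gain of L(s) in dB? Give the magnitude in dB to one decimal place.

L(0) = 0.91 × 7.3 / 0.78 = 8.5167
20 log₁₀(8.5167) = 18.61 dB

18.6 dB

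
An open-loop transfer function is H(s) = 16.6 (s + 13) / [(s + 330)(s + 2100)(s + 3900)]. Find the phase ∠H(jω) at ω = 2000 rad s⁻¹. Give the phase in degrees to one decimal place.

∠(j2000 + 13) = arctan(2000/13) = 89.63°
∠(j2000 + 330) = arctan(2000/330) = 80.63°
∠(j2000 + 2100) = arctan(2000/2100) = 43.60°
∠(j2000 + 3900) = arctan(2000/3900) = 27.15°
∠H(j2000) = 89.63° − (80.63° + 43.60° + 27.15°) = -61.76°

-61.8°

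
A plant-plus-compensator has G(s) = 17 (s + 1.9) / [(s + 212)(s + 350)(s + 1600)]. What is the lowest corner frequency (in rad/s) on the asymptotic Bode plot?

Break frequencies occur at each pole and zero magnitude: 1.9 rad/s, 212 rad/s, 350 rad/s, 1600 rad/s.
The lowest is 1.9 rad/s.

1.9 rad/s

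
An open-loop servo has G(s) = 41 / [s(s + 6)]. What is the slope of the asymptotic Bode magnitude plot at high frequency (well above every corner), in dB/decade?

With 0 zeros and 2 poles, the high-frequency asymptotic slope is 20 × (0 − 2) = -40 dB/decade.

-40 dB/decade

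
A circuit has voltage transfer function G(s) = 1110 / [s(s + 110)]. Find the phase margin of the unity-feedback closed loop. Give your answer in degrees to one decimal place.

84.8 deg

Gain crossover: |G(jω)| = 1 at ω ≈ 10 rad/s.
∠G(j10) = −90° − arctan(10/110) ≈ -95.22°
PM = 180° + (-95.22°) = 84.78°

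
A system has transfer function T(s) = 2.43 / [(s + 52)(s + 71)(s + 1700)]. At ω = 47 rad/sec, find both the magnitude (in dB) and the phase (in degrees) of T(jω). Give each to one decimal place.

|j47 + 52| = √(47² + 52²) = 70.09
|j47 + 71| = √(47² + 71²) = 85.15
|j47 + 1700| = √(47² + 1700²) = 1701
|T(j47)| = 2.43 / (70.09 × 85.15 × 1701) = 2.3941e-07
20 log₁₀(2.3941e-07) = -132.42 dB
∠(j47 + 52) = arctan(47/52) = 42.11°
∠(j47 + 71) = arctan(47/71) = 33.50°
∠(j47 + 1700) = arctan(47/1700) = 1.58°
∠T(j47) = − (42.11° + 33.50° + 1.58°) = -77.20°

|T| = -132.4 dB, ∠T = -77.2°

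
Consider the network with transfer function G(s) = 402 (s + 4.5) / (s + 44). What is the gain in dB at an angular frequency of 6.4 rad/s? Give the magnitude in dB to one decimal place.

37.0 dB

|j6.4 + 4.5| = √(6.4² + 4.5²) = 7.824
|j6.4 + 44| = √(6.4² + 44²) = 44.46
|G(j6.4)| = 402 × 7.824 / 44.46 = 70.736
20 log₁₀(70.736) = 36.99 dB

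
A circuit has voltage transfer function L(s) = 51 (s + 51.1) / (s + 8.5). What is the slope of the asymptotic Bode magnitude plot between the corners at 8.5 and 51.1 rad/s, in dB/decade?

In this band the factors already past their corner are: pole at 8.5; net slope = -20 dB/decade.

-20 dB/decade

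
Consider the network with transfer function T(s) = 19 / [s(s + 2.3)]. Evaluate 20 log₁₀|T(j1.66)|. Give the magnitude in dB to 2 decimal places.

12.12 dB

|j1.66 + 2.3| = √(1.66² + 2.3²) = 2.836
|j1.66| = 1.66
|T(j1.66)| = 19 / (2.836 × 1.66) = 4.0352
20 log₁₀(4.0352) = 12.117 dB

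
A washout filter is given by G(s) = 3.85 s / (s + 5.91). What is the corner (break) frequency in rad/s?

5.91 rad/s

The single real pole at s = −5.91 gives a corner at ω = 5.91 rad/s.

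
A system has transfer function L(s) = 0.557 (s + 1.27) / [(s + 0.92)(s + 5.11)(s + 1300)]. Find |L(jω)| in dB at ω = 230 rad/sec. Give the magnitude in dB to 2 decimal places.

-114.73 dB

|j230 + 1.27| = √(230² + 1.27²) = 230
|j230 + 0.92| = √(230² + 0.92²) = 230
|j230 + 5.11| = √(230² + 5.11²) = 230.1
|j230 + 1300| = √(230² + 1300²) = 1320
|L(j230)| = 0.557 × 230 / (230 × 230.1 × 1320) = 1.8339e-06
20 log₁₀(1.8339e-06) = -114.732 dB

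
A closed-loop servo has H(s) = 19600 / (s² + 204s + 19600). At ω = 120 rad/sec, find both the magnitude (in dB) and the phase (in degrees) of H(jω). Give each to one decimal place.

|H| = -2.1 dB, ∠H = -78.0 deg

|(j120)² + 204(j120) + 19600| = |5200 + j24480| = 2.503e+04
|H(j120)| = 19600 / 2.503e+04 = 0.78318
20 log₁₀(0.78318) = -2.12 dB
∠[(j120)² + 204(j120) + 19600] = ∠[5200 + j24480] = 78.01°
∠H(j120) = −78.01° = -78.01°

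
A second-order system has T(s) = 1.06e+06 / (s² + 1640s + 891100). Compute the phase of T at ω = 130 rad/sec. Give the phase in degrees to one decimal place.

-13.7°

∠[(j130)² + 1640(j130) + 891100] = ∠[8.742e+05 + j2.132e+05] = 13.71°
∠T(j130) = −13.71° = -13.71°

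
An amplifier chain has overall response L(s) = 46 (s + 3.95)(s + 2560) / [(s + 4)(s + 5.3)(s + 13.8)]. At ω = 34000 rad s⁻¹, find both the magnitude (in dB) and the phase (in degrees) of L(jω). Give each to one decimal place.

|j34000 + 3.95| = √(34000² + 3.95²) = 3.4e+04
|j34000 + 2560| = √(34000² + 2560²) = 3.41e+04
|j34000 + 4| = √(34000² + 4²) = 3.4e+04
|j34000 + 5.3| = √(34000² + 5.3²) = 3.4e+04
|j34000 + 13.8| = √(34000² + 13.8²) = 3.4e+04
|L(j34000)| = 46 × 3.4e+04 × 3.41e+04 / (3.4e+04 × 3.4e+04 × 3.4e+04) = 0.0013568
20 log₁₀(0.0013568) = -57.35 dB
∠(j34000 + 3.95) = arctan(34000/3.95) = 89.99°
∠(j34000 + 2560) = arctan(34000/2560) = 85.69°
∠(j34000 + 4) = arctan(34000/4) = 89.99°
∠(j34000 + 5.3) = arctan(34000/5.3) = 89.99°
∠(j34000 + 13.8) = arctan(34000/13.8) = 89.98°
∠L(j34000) = 89.99° + 85.69° − (89.99° + 89.99° + 89.98°) = -94.27°

|L| = -57.3 dB, ∠L = -94.3°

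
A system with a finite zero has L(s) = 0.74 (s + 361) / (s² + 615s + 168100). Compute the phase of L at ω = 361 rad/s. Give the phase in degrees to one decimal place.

-35.3°

∠(j361 + 361) = arctan(361/361) = 45.00°
∠[(j361)² + 615(j361) + 168100] = ∠[37779 + j2.2202e+05] = 80.34°
∠L(j361) = 45.00° − 80.34° = -35.34°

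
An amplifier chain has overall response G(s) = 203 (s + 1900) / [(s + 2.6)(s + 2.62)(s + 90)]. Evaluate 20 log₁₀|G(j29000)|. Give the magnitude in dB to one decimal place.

-132.3 dB

|j29000 + 1900| = √(29000² + 1900²) = 2.906e+04
|j29000 + 2.6| = √(29000² + 2.6²) = 2.9e+04
|j29000 + 2.62| = √(29000² + 2.62²) = 2.9e+04
|j29000 + 90| = √(29000² + 90²) = 2.9e+04
|G(j29000)| = 203 × 2.906e+04 / (2.9e+04 × 2.9e+04 × 2.9e+04) = 2.419e-07
20 log₁₀(2.419e-07) = -132.33 dB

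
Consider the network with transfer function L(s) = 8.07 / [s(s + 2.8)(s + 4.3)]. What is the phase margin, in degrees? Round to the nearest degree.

68°

Gain crossover: |L(jω)| = 1 at ω ≈ 0.646 rad s⁻¹.
∠L(j0.646) = −90° − arctan(0.646/2.8) − arctan(0.646/4.3) ≈ -111.53°
PM = 180° + (-111.53°) = 68.47°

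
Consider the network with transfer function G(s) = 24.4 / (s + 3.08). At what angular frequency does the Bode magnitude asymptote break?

3.08 rad s⁻¹

The single real pole at s = −3.08 gives a corner at ω = 3.08 rad s⁻¹.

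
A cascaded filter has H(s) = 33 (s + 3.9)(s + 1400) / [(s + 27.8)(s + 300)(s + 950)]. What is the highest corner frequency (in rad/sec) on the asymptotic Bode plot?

Break frequencies occur at each pole and zero magnitude: 3.9 rad/sec, 27.8 rad/sec, 300 rad/sec, 950 rad/sec, 1400 rad/sec.
The highest is 1400 rad/sec.

1400 rad/sec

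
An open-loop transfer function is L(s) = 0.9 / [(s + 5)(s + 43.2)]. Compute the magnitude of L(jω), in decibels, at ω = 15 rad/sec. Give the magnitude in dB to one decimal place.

-58.1 dB

|j15 + 5| = √(15² + 5²) = 15.81
|j15 + 43.2| = √(15² + 43.2²) = 45.73
|L(j15)| = 0.9 / (15.81 × 45.73) = 0.0012447
20 log₁₀(0.0012447) = -58.10 dB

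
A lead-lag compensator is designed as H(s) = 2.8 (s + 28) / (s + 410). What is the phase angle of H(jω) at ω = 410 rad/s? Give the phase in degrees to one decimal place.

∠(j410 + 28) = arctan(410/28) = 86.09°
∠(j410 + 410) = arctan(410/410) = 45.00°
∠H(j410) = 86.09° − 45.00° = 41.09°

41.1°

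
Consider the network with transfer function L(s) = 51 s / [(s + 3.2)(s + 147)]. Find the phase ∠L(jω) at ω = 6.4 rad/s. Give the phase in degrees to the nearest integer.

∠(j6.4) = 90.00°
∠(j6.4 + 3.2) = arctan(6.4/3.2) = 63.43°
∠(j6.4 + 147) = arctan(6.4/147) = 2.49°
∠L(j6.4) = 90.00° − (63.43° + 2.49°) = 24.07°

24°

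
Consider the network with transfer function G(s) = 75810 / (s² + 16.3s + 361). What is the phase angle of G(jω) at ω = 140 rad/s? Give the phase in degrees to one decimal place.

-173.2°

∠[(j140)² + 16.3(j140) + 361] = ∠[-19239 + j2282] = 173.24°
∠G(j140) = −173.24° = -173.24°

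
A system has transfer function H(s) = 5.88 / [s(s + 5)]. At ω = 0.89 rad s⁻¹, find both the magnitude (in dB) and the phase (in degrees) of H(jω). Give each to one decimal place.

|H| = 2.3 dB, ∠H = -100.1°

|j0.89 + 5| = √(0.89² + 5²) = 5.079
|j0.89| = 0.89
|H(j0.89)| = 5.88 / (5.079 × 0.89) = 1.3009
20 log₁₀(1.3009) = 2.28 dB
∠(j0.89 + 5) = arctan(0.89/5) = 10.09°
∠(j0.89) = 90.00°
∠H(j0.89) = − (10.09° + 90.00°) = -100.09°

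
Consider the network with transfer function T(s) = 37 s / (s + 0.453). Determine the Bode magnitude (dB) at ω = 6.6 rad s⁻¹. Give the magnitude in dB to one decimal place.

|j6.6| = 6.6
|j6.6 + 0.453| = √(6.6² + 0.453²) = 6.616
|T(j6.6)| = 37 × 6.6 / 6.616 = 36.913
20 log₁₀(36.913) = 31.34 dB

31.3 dB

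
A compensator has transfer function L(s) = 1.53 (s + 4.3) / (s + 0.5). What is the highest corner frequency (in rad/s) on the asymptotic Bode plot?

Break frequencies occur at each pole and zero magnitude: 0.5 rad/s, 4.3 rad/s.
The highest is 4.3 rad/s.

4.3 rad/s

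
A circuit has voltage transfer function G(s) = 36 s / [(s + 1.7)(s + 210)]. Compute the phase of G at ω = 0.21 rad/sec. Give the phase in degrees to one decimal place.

∠(j0.21) = 90.00°
∠(j0.21 + 1.7) = arctan(0.21/1.7) = 7.04°
∠(j0.21 + 210) = arctan(0.21/210) = 0.06°
∠G(j0.21) = 90.00° − (7.04° + 0.06°) = 82.90°

82.9°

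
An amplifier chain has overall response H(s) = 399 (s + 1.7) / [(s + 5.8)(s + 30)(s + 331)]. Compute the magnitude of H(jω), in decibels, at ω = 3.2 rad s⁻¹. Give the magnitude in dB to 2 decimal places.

|j3.2 + 1.7| = √(3.2² + 1.7²) = 3.624
|j3.2 + 5.8| = √(3.2² + 5.8²) = 6.624
|j3.2 + 30| = √(3.2² + 30²) = 30.17
|j3.2 + 331| = √(3.2² + 331²) = 331
|H(j3.2)| = 399 × 3.624 / (6.624 × 30.17 × 331) = 0.021855
20 log₁₀(0.021855) = -33.209 dB

-33.21 dB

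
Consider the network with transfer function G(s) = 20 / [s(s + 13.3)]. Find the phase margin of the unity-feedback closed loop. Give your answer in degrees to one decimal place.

83.6°

Gain crossover: |G(jω)| = 1 at ω ≈ 1.49 rad/s.
∠G(j1.49) = −90° − arctan(1.49/13.3) ≈ -96.41°
PM = 180° + (-96.41°) = 83.59°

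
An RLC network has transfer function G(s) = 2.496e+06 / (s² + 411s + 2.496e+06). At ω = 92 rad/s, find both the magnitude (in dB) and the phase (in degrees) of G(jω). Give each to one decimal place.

|G| = 0.0 dB, ∠G = -0.9 deg

|(j92)² + 411(j92) + 2.496e+06| = |2.4875e+06 + j37812| = 2.488e+06
|G(j92)| = 2.496e+06 / 2.488e+06 = 1.0033
20 log₁₀(1.0033) = 0.03 dB
∠[(j92)² + 411(j92) + 2.496e+06] = ∠[2.4875e+06 + j37812] = 0.87°
∠G(j92) = −0.87° = -0.87°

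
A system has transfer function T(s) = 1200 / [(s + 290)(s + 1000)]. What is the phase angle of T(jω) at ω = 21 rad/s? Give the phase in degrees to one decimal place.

∠(j21 + 290) = arctan(21/290) = 4.14°
∠(j21 + 1000) = arctan(21/1000) = 1.20°
∠T(j21) = − (4.14° + 1.20°) = -5.34°

-5.3°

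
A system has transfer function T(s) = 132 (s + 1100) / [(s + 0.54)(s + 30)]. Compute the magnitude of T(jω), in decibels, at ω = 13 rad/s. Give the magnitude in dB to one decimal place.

|j13 + 1100| = √(13² + 1100²) = 1100
|j13 + 0.54| = √(13² + 0.54²) = 13.01
|j13 + 30| = √(13² + 30²) = 32.7
|T(j13)| = 132 × 1100 / (13.01 × 32.7) = 341.34
20 log₁₀(341.34) = 50.66 dB

50.7 dB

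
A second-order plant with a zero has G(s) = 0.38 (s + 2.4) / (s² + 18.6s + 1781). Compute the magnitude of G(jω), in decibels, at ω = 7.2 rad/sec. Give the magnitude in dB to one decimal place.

|j7.2 + 2.4| = √(7.2² + 2.4²) = 7.589
|(j7.2)² + 18.6(j7.2) + 1781| = |1729.2 + j133.92| = 1734
|G(j7.2)| = 0.38 × 7.589 / 1734 = 0.0016629
20 log₁₀(0.0016629) = -55.58 dB

-55.6 dB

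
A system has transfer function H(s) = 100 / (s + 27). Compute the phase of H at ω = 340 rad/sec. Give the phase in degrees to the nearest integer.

∠(j340 + 27) = arctan(340/27) = 85.46°
∠H(j340) = −85.46° = -85.46°

-85 deg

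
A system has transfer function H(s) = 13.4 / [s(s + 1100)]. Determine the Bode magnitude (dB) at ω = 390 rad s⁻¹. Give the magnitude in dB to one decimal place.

-90.6 dB

|j390 + 1100| = √(390² + 1100²) = 1167
|j390| = 390
|H(j390)| = 13.4 / (1167 × 390) = 2.944e-05
20 log₁₀(2.944e-05) = -90.62 dB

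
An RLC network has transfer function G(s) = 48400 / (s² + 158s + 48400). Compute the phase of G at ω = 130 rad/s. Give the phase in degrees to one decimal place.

-33.1°

∠[(j130)² + 158(j130) + 48400] = ∠[31500 + j20540] = 33.11°
∠G(j130) = −33.11° = -33.11°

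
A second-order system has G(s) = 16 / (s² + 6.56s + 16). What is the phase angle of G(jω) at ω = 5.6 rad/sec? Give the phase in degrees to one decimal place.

-112.7°

∠[(j5.6)² + 6.56(j5.6) + 16] = ∠[-15.36 + j36.736] = 112.69°
∠G(j5.6) = −112.69° = -112.69°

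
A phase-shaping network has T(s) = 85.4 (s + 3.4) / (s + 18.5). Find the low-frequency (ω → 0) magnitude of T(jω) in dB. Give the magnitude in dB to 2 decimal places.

T(0) = 85.4 × 3.4 / 18.5 = 15.695
20 log₁₀(15.695) = 23.915 dB

23.92 dB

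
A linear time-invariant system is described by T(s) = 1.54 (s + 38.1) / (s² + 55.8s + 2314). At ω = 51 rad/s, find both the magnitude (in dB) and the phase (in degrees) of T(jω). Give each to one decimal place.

|j51 + 38.1| = √(51² + 38.1²) = 63.66
|(j51)² + 55.8(j51) + 2314| = |-287 + j2845.8| = 2860
|T(j51)| = 1.54 × 63.66 / 2860 = 0.034276
20 log₁₀(0.034276) = -29.30 dB
∠(j51 + 38.1) = arctan(51/38.1) = 53.24°
∠[(j51)² + 55.8(j51) + 2314] = ∠[-287 + j2845.8] = 95.76°
∠T(j51) = 53.24° − 95.76° = -42.52°

|T| = -29.3 dB, ∠T = -42.5°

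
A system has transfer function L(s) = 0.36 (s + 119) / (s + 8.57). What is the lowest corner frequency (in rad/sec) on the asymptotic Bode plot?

Break frequencies occur at each pole and zero magnitude: 8.57 rad/sec, 119 rad/sec.
The lowest is 8.57 rad/sec.

8.57 rad/sec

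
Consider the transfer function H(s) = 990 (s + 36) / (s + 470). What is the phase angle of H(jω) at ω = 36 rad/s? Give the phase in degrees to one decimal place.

40.6°

∠(j36 + 36) = arctan(36/36) = 45.00°
∠(j36 + 470) = arctan(36/470) = 4.38°
∠H(j36) = 45.00° − 4.38° = 40.62°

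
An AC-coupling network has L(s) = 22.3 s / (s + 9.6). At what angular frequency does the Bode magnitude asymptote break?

The single real pole at s = −9.6 gives a corner at ω = 9.6 rad s⁻¹.

9.6 rad s⁻¹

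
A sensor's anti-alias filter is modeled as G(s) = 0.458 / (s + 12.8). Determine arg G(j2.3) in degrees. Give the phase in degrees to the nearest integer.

∠(j2.3 + 12.8) = arctan(2.3/12.8) = 10.19°
∠G(j2.3) = −10.19° = -10.19°

-10°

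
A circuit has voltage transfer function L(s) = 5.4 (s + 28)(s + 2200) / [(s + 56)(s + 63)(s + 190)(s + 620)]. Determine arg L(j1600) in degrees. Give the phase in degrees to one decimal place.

∠(j1600 + 28) = arctan(1600/28) = 89.00°
∠(j1600 + 2200) = arctan(1600/2200) = 36.03°
∠(j1600 + 56) = arctan(1600/56) = 88.00°
∠(j1600 + 63) = arctan(1600/63) = 87.75°
∠(j1600 + 190) = arctan(1600/190) = 83.23°
∠(j1600 + 620) = arctan(1600/620) = 68.82°
∠L(j1600) = 89.00° + 36.03° − (88.00° + 87.75° + 83.23° + 68.82°) = -202.76°

-202.8°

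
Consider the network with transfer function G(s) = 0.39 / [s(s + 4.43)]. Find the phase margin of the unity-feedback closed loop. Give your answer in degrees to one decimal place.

Gain crossover: |G(jω)| = 1 at ω ≈ 0.088 rad/sec.
∠G(j0.088) = −90° − arctan(0.088/4.43) ≈ -91.14°
PM = 180° + (-91.14°) = 88.86°

88.9°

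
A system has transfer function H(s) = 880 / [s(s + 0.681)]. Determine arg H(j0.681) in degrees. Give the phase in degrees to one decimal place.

-135.0°

∠(j0.681 + 0.681) = arctan(0.681/0.681) = 45.00°
∠(j0.681) = 90.00°
∠H(j0.681) = − (45.00° + 90.00°) = -135.00°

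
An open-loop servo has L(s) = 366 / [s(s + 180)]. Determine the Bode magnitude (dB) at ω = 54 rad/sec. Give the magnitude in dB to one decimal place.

|j54 + 180| = √(54² + 180²) = 187.9
|j54| = 54
|L(j54)| = 366 / (187.9 × 54) = 0.036066
20 log₁₀(0.036066) = -28.86 dB

-28.9 dB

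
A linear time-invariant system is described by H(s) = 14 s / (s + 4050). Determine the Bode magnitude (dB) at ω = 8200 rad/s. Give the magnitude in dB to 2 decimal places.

|j8200| = 8200
|j8200 + 4050| = √(8200² + 4050²) = 9146
|H(j8200)| = 14 × 8200 / 9146 = 12.552
20 log₁₀(12.552) = 21.975 dB

21.97 dB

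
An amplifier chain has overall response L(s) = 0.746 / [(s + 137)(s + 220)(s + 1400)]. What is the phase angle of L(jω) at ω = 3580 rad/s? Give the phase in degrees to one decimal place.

-242.9°

∠(j3580 + 137) = arctan(3580/137) = 87.81°
∠(j3580 + 220) = arctan(3580/220) = 86.48°
∠(j3580 + 1400) = arctan(3580/1400) = 68.64°
∠L(j3580) = − (87.81° + 86.48° + 68.64°) = -242.93°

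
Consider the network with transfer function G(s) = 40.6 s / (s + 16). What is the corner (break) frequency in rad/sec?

The single real pole at s = −16 gives a corner at ω = 16 rad/sec.

16 rad/sec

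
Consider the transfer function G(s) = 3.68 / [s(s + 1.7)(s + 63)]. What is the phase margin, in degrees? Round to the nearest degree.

Gain crossover: |G(jω)| = 1 at ω ≈ 0.0344 rad s⁻¹.
∠G(j0.0344) = −90° − arctan(0.0344/1.7) − arctan(0.0344/63) ≈ -91.19°
PM = 180° + (-91.19°) = 88.81°

89°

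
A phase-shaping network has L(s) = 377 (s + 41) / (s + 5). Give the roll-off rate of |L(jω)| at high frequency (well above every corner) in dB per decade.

With 1 zero and 1 pole, the high-frequency asymptotic slope is 20 × (1 − 1) = 0 dB/decade.

0 dB/decade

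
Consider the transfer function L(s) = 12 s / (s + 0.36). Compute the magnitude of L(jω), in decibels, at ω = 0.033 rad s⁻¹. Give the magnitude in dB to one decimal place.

|j0.033| = 0.033
|j0.033 + 0.36| = √(0.033² + 0.36²) = 0.3615
|L(j0.033)| = 12 × 0.033 / 0.3615 = 1.0954
20 log₁₀(1.0954) = 0.79 dB

0.8 dB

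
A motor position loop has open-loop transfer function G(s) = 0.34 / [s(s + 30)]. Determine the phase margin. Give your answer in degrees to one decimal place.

90.0°

Gain crossover: |G(jω)| = 1 at ω ≈ 0.0113 rad/sec.
∠G(j0.0113) = −90° − arctan(0.0113/30) ≈ -90.02°
PM = 180° + (-90.02°) = 89.98°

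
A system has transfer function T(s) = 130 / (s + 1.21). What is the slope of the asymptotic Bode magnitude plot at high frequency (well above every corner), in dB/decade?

-20 dB/decade

With 0 zeros and 1 pole, the high-frequency asymptotic slope is 20 × (0 − 1) = -20 dB/decade.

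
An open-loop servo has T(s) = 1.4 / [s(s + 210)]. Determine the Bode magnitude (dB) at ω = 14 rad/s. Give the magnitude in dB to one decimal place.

|j14 + 210| = √(14² + 210²) = 210.5
|j14| = 14
|T(j14)| = 1.4 / (210.5 × 14) = 0.00047514
20 log₁₀(0.00047514) = -66.46 dB

-66.5 dB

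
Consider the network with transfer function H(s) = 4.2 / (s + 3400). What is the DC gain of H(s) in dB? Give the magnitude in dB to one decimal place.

-58.2 dB

H(0) = 4.2 / 3400 = 0.0012353
20 log₁₀(0.0012353) = -58.16 dB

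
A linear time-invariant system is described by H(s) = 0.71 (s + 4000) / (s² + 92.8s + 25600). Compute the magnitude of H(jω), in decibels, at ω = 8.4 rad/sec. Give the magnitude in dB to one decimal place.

-19.1 dB

|j8.4 + 4000| = √(8.4² + 4000²) = 4000
|(j8.4)² + 92.8(j8.4) + 25600| = |25529 + j779.52| = 2.554e+04
|H(j8.4)| = 0.71 × 4000 / 2.554e+04 = 0.11119
20 log₁₀(0.11119) = -19.08 dB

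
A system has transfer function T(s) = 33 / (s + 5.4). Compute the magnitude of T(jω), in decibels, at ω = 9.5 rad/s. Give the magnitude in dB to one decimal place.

|j9.5 + 5.4| = √(9.5² + 5.4²) = 10.93
|T(j9.5)| = 33 / 10.93 = 3.0199
20 log₁₀(3.0199) = 9.60 dB

9.6 dB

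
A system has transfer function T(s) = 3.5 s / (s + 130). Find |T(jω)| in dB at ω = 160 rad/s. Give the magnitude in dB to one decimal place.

|j160| = 160
|j160 + 130| = √(160² + 130²) = 206.2
|T(j160)| = 3.5 × 160 / 206.2 = 2.7164
20 log₁₀(2.7164) = 8.68 dB

8.7 dB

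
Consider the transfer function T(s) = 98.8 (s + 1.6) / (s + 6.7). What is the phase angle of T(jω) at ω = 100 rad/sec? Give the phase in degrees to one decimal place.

∠(j100 + 1.6) = arctan(100/1.6) = 89.08°
∠(j100 + 6.7) = arctan(100/6.7) = 86.17°
∠T(j100) = 89.08° − 86.17° = 2.92°

2.9°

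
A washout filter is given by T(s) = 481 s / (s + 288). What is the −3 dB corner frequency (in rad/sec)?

For a single-pole high-pass, the −3 dB point is at the pole: ω = 288 rad/sec.

288 rad/sec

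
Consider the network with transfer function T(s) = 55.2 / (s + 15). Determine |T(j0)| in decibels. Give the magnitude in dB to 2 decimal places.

11.32 dB

T(0) = 55.2 / 15 = 3.68
20 log₁₀(3.68) = 11.317 dB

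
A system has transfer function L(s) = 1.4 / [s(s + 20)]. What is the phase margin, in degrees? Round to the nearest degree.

90°

Gain crossover: |L(jω)| = 1 at ω ≈ 0.07 rad/s.
∠L(j0.07) = −90° − arctan(0.07/20) ≈ -90.20°
PM = 180° + (-90.20°) = 89.80°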